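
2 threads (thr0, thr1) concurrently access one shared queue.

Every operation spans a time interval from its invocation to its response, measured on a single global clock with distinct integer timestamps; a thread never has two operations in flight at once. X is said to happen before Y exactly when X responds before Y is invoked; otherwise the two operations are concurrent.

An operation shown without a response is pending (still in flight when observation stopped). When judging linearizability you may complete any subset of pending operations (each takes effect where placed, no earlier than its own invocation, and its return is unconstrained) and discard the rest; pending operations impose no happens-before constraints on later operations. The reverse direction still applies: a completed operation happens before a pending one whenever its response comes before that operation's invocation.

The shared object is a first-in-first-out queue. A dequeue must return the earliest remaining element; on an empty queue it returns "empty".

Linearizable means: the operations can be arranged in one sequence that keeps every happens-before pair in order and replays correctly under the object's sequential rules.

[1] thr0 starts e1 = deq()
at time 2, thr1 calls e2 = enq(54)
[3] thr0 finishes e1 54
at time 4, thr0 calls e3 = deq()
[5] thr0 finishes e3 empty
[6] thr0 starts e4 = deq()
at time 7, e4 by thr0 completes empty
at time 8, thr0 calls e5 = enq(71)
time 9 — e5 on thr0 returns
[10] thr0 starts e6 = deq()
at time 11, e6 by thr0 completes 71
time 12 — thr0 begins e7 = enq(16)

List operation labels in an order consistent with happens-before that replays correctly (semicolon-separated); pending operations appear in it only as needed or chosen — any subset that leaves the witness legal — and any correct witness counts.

step 1: e2 enq(54) (pending, included) — queue <54>
step 2: e1 deq() → 54 — queue <>
step 3: e3 deq() → empty — queue <>
step 4: e4 deq() → empty — queue <>
step 5: e5 enq(71) — queue <71>
step 6: e6 deq() → 71 — queue <>

e2; e1; e3; e4; e5; e6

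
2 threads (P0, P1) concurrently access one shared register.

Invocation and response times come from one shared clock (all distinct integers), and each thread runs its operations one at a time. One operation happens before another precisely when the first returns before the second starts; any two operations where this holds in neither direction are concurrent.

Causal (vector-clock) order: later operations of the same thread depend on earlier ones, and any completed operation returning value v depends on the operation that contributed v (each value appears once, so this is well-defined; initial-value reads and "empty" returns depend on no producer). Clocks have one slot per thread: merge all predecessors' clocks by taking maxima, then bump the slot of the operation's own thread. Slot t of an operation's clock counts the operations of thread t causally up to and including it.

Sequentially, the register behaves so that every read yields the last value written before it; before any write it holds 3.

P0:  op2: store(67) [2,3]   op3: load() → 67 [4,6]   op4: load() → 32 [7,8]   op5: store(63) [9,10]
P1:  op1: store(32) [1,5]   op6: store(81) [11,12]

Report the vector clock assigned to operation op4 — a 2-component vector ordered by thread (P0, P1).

(3, 1)

VC(op1, invoked at 1): no causal predecessors; +1 on P1 → (0, 1)
VC(op2, invoked at 2): no causal predecessors; +1 on P0 → (1, 0)
VC(op6, invoked at 11): max of VC(op1)=(0, 1), then +1 on thread P1 → (0, 2)
VC(op3, invoked at 4): max of VC(op2)=(1, 0), then +1 on thread P0 → (2, 0)
VC(op4, invoked at 7): max of VC(op1)=(0, 1), VC(op3)=(2, 0), then +1 on thread P0 → (3, 1)
VC(op5, invoked at 9): max of VC(op4)=(3, 1), then +1 on thread P0 → (4, 1)
target: VC(op4) = (3, 1)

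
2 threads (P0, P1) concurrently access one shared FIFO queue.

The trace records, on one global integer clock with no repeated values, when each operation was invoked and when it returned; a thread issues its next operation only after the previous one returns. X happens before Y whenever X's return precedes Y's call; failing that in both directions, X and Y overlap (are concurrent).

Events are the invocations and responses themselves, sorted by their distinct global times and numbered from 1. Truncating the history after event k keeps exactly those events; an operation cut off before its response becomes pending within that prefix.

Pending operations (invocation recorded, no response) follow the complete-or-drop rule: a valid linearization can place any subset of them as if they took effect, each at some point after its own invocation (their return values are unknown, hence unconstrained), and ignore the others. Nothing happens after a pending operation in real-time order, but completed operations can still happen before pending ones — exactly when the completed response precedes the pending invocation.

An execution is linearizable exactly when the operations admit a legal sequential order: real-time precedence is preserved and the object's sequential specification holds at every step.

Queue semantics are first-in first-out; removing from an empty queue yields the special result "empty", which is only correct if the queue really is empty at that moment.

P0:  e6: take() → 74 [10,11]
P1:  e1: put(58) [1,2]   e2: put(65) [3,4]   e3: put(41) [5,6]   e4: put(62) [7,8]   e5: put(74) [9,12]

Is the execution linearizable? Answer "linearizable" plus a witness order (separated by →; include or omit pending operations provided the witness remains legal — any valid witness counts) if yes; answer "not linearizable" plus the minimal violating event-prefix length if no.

the violation lands at event 11, e6's response at time 11: events 1..10 linearize, events 1..11 do not
one real-time candidate order over the 5 completed operations — the FIFO queue replay rejects it
every completion of the 1 pending operation (e5) was checked; none linearizes
for example e1, e2, e3, e4, e6 (pending dropped) fails at step 5: e6 take() → 74 is not legal there

not linearizable — minimal violating prefix: 11 events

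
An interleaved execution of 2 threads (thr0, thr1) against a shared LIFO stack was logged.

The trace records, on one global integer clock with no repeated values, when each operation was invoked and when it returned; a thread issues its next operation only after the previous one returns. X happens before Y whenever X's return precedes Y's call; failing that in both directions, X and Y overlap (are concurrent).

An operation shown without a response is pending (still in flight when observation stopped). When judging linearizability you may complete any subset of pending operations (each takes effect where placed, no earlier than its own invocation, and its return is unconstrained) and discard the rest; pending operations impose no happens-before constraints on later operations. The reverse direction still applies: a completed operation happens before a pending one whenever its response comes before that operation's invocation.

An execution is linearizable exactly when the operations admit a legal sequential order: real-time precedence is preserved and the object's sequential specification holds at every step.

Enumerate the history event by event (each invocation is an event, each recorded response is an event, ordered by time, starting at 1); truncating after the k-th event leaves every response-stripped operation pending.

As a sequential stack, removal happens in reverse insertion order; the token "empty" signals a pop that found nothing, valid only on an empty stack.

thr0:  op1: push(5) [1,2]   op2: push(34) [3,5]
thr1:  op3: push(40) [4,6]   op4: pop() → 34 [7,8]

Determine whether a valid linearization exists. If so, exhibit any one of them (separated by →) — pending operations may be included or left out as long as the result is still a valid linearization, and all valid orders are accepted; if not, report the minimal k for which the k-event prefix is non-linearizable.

linearizable — witness: op1 → op3 → op2 → op4

step 1: op1 push(5) — stack <5>
step 2: op3 push(40) — stack <5,40>
step 3: op2 push(34) — stack <5,40,34>
step 4: op4 pop() → 34 — stack <5,40>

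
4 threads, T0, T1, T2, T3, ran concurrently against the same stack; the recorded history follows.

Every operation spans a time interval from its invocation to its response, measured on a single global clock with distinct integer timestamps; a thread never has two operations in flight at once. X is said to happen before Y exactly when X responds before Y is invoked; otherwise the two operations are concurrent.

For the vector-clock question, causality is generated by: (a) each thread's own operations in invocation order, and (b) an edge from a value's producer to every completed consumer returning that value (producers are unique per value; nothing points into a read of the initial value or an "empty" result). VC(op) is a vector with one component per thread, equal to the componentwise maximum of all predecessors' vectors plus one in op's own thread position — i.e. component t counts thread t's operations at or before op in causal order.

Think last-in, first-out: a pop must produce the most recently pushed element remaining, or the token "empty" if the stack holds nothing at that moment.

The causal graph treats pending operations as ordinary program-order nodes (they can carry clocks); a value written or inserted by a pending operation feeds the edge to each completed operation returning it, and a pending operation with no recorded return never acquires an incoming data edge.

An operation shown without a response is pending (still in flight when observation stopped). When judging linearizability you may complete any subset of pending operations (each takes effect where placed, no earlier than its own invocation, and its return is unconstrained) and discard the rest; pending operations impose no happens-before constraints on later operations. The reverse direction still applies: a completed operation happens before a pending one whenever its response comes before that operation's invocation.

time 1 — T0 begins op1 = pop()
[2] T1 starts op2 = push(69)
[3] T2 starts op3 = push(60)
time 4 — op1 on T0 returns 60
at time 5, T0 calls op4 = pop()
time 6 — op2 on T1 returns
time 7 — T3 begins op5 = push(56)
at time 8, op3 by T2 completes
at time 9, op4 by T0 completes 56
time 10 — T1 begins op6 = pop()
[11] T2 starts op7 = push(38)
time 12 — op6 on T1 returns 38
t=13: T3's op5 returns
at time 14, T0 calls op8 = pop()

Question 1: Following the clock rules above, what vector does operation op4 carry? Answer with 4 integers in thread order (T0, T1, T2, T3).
(2, 0, 1, 1)

root op op5, invoked 7: fresh clock plus T3's own tick → (0, 0, 0, 1)
root op op3, invoked 3: fresh clock plus T2's own tick → (0, 0, 1, 0)
root op op2, invoked 2: fresh clock plus T1's own tick → (0, 1, 0, 0)
merge at op7 (invoked 11): VC(op3)=(0, 0, 1, 0), own-thread bump on T2 → (0, 0, 2, 0)
merge at op1 (invoked 1): VC(op3)=(0, 0, 1, 0), own-thread bump on T0 → (1, 0, 1, 0)
merge at op6 (invoked 10): VC(op2)=(0, 1, 0, 0), VC(op7)=(0, 0, 2, 0), own-thread bump on T1 → (0, 2, 2, 0)
merge at op4 (invoked 5): VC(op1)=(1, 0, 1, 0), VC(op5)=(0, 0, 0, 1), own-thread bump on T0 → (2, 0, 1, 1)
merge at op8 (invoked 14): VC(op4)=(2, 0, 1, 1), own-thread bump on T0 → (3, 0, 1, 1)
target: VC(op4) = (2, 0, 1, 1)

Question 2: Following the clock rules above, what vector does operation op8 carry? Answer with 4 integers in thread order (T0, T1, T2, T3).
(3, 0, 1, 1)

op5, invoked 7, has no incoming edges; only T3's bump applies → (0, 0, 0, 1)
op3, invoked 3, has no incoming edges; only T2's bump applies → (0, 0, 1, 0)
op2, invoked 2, has no incoming edges; only T1's bump applies → (0, 1, 0, 0)
invoked at 11, op7 merges VC(op3)=(0, 0, 1, 0) and bumps T2's slot → (0, 0, 2, 0)
invoked at 1, op1 merges VC(op3)=(0, 0, 1, 0) and bumps T0's slot → (1, 0, 1, 0)
invoked at 10, op6 merges VC(op2)=(0, 1, 0, 0), VC(op7)=(0, 0, 2, 0) and bumps T1's slot → (0, 2, 2, 0)
invoked at 5, op4 merges VC(op1)=(1, 0, 1, 0), VC(op5)=(0, 0, 0, 1) and bumps T0's slot → (2, 0, 1, 1)
invoked at 14, op8 merges VC(op4)=(2, 0, 1, 1) and bumps T0's slot → (3, 0, 1, 1)
target: VC(op8) = (3, 0, 1, 1)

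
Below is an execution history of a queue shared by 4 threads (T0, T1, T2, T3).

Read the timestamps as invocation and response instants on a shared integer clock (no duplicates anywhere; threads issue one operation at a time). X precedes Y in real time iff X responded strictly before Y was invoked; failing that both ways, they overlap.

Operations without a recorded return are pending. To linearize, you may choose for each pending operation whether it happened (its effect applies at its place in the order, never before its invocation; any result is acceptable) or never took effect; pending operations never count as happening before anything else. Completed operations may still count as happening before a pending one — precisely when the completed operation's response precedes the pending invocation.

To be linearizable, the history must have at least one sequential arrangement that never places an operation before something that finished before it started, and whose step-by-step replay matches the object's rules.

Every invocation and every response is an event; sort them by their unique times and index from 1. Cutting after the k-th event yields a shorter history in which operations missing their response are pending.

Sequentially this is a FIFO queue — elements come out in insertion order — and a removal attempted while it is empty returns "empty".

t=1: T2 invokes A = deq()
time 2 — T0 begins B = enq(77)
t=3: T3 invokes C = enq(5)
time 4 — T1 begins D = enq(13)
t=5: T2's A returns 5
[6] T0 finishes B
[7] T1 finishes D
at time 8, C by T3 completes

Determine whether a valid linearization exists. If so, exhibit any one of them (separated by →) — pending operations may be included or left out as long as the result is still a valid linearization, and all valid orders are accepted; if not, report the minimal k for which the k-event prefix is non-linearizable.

step 1: C enq(5) — queue <5>
step 2: A deq() → 5 — queue <>
step 3: B enq(77) — queue <77>
step 4: D enq(13) — queue <77,13>

linearizable — witness: C → A → B → D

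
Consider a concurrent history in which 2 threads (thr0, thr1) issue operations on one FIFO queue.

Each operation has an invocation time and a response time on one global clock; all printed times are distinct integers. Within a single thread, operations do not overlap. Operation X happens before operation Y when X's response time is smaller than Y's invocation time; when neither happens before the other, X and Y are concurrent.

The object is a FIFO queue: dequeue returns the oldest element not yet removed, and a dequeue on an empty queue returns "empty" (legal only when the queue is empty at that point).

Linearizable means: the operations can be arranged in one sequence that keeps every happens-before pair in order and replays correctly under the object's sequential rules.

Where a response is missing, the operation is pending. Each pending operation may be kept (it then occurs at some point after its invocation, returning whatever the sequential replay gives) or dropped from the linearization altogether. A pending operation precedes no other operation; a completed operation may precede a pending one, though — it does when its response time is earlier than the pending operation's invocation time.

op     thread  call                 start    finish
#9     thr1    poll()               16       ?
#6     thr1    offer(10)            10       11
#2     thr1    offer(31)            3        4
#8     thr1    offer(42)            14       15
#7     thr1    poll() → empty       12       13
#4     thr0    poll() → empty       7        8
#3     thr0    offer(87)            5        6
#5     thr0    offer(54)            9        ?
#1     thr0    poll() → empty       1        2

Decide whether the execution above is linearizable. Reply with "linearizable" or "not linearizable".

already the first 8 events (up to #4's response at time 8) admit no linearization; the first 7 still do
the completed operations (4 total) allow one real-time order; the FIFO queue replay rejects it
sample order #1, #2, #3, #4 stalls at step 4 — #4 poll() → empty has no legal effect

not linearizable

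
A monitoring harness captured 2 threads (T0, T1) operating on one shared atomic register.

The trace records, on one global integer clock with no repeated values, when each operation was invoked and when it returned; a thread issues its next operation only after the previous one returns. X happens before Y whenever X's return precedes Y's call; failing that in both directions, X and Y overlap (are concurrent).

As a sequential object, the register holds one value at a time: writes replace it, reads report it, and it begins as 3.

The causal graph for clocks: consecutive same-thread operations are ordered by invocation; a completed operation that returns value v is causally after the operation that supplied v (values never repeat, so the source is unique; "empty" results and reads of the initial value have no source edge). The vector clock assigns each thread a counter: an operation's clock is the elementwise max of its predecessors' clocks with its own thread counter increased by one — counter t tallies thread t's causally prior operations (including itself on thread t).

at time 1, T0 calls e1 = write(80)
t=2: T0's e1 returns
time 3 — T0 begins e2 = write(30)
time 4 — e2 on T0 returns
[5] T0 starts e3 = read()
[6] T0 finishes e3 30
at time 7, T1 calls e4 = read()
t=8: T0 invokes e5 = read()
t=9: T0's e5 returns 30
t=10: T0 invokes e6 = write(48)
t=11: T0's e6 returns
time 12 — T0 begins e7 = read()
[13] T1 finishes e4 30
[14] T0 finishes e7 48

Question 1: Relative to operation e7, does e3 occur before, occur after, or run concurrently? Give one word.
e3 spans [5,6], e7 spans [12,14]
resp(e3)=6 < inv(e7)=12

before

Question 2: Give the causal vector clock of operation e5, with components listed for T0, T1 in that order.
no predecessors for e1 (invoked 1): T0 increments from zero → (1, 0)
VC(e2, invoked at 3): max of VC(e1)=(1, 0), then +1 on thread T0 → (2, 0)
VC(e4, invoked at 7): max of VC(e2)=(2, 0), then +1 on thread T1 → (2, 1)
VC(e3, invoked at 5): max of VC(e2)=(2, 0), then +1 on thread T0 → (3, 0)
VC(e5, invoked at 8): max of VC(e2)=(2, 0), VC(e3)=(3, 0), then +1 on thread T0 → (4, 0)
VC(e6, invoked at 10): max of VC(e5)=(4, 0), then +1 on thread T0 → (5, 0)
VC(e7, invoked at 12): max of VC(e6)=(5, 0), then +1 on thread T0 → (6, 0)
target: VC(e5) = (4, 0)

(4, 0)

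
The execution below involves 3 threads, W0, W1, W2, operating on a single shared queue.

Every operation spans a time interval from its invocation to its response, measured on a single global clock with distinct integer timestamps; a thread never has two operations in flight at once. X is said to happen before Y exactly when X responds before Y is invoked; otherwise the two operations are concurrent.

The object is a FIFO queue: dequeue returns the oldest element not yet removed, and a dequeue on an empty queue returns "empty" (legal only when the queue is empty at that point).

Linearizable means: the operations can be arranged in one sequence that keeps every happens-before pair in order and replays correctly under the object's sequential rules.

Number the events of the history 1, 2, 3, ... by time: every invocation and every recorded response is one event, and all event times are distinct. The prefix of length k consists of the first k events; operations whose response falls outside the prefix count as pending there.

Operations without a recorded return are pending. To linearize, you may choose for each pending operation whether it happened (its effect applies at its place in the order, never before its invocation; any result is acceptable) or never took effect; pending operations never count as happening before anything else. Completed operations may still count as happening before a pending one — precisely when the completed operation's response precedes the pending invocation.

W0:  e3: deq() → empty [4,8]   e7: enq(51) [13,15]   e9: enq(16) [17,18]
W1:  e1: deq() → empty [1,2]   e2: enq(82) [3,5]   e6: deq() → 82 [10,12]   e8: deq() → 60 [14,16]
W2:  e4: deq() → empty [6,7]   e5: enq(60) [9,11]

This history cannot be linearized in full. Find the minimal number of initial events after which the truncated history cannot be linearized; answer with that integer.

events 1..7 are linearizable; a witness order is e1, e2, e3, e4:
step 1: e1 deq() → empty — queue <>
step 2: e2 enq(82) — queue <82>
step 3: e3 deq() (pending, included) — queue <>
step 4: e4 deq() → empty — queue <>
at event 8 (e3's time-8 response) nothing linearizes any more
for example e1, e2, e3, e4 fails at step 3: e3 deq() → empty is not legal there
for example e1, e2, e4, e3 fails at step 3: e4 deq() → empty is not legal there

8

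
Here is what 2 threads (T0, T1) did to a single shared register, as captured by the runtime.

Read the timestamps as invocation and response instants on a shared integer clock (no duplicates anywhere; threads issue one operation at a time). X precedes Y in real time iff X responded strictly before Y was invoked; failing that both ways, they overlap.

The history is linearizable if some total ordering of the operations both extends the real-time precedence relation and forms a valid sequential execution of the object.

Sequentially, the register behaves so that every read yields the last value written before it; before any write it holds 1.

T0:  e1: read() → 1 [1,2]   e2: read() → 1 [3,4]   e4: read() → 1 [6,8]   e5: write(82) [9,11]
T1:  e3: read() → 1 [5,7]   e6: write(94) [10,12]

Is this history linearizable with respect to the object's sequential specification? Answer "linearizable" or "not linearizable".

linearizable

witness order: e1, e2, e3, e4, e5, e6
step 1: e1 read() → 1 — value 1
step 2: e2 read() → 1 — value 1
step 3: e3 read() → 1 — value 1
step 4: e4 read() → 1 — value 1
step 5: e5 write(82) — value 82
step 6: e6 write(94) — value 94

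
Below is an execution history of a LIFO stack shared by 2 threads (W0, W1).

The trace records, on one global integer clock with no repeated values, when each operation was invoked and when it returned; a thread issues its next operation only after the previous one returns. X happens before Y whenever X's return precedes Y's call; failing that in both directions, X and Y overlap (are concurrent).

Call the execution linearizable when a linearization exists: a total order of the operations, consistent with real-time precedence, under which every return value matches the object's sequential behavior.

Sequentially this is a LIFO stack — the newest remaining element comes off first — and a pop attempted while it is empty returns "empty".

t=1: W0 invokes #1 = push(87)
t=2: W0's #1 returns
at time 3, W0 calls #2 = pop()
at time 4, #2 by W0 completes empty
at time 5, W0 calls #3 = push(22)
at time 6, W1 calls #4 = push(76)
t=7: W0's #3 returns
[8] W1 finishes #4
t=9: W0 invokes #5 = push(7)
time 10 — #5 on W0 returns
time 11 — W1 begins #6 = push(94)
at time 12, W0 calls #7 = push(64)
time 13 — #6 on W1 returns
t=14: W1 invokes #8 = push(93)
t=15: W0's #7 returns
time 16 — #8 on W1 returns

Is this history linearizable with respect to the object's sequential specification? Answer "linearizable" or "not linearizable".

not linearizable

events 1..3 are fine; event 4 — the response of #2 at time 4 — makes the prefix non-linearizable
exactly one order of the 2 completed ops respects real time; the LIFO stack replay fails
sample order #1, #2 stalls at step 2 — #2 pop() → empty has no legal effect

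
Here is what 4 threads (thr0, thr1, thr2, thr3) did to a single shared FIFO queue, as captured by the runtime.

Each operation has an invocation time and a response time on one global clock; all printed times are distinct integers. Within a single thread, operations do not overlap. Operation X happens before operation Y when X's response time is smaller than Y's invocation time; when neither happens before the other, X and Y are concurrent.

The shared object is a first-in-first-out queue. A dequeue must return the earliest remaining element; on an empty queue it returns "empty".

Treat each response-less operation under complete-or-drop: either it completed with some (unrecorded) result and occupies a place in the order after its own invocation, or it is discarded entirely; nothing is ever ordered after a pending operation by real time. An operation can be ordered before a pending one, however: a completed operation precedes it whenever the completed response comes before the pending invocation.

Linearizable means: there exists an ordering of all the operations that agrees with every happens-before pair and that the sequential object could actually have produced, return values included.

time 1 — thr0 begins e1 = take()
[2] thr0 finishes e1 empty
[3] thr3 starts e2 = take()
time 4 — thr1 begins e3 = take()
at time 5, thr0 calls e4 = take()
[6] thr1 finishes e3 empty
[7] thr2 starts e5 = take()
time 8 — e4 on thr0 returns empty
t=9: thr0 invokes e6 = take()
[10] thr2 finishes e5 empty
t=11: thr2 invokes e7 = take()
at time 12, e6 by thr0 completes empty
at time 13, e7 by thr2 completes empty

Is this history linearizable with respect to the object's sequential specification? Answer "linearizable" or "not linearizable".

witness order: e1, e2, e3, e4, e5, e6, e7
step 1: e1 take() → empty — queue <>
step 2: e2 take() (pending, included) — queue <>
step 3: e3 take() → empty — queue <>
step 4: e4 take() → empty — queue <>
step 5: e5 take() → empty — queue <>
step 6: e6 take() → empty — queue <>
step 7: e7 take() → empty — queue <>

linearizable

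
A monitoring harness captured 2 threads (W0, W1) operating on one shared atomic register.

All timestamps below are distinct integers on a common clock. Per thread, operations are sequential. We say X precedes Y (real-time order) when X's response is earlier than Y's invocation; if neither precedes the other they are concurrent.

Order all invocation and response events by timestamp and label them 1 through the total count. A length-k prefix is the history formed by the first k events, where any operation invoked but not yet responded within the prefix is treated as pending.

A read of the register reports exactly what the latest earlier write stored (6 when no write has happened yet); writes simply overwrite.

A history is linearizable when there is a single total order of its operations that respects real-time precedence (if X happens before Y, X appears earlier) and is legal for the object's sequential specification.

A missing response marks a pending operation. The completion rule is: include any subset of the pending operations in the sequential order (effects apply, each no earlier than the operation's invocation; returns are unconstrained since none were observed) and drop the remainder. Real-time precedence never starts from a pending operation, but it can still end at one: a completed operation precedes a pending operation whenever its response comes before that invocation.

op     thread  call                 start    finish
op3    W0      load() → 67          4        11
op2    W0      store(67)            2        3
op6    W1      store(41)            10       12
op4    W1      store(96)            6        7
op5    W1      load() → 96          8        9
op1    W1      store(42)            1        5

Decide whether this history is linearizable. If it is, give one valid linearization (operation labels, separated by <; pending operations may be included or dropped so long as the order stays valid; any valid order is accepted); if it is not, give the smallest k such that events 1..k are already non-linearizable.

after step 1 (op1 store(42)): value 42
after step 2 (op2 store(67)): value 67
after step 3 (op3 load() → 67): value 67
after step 4 (op4 store(96)): value 96
after step 5 (op5 load() → 96): value 96
after step 6 (op6 store(41)): value 41

linearizable — witness: op1 < op2 < op3 < op4 < op5 < op6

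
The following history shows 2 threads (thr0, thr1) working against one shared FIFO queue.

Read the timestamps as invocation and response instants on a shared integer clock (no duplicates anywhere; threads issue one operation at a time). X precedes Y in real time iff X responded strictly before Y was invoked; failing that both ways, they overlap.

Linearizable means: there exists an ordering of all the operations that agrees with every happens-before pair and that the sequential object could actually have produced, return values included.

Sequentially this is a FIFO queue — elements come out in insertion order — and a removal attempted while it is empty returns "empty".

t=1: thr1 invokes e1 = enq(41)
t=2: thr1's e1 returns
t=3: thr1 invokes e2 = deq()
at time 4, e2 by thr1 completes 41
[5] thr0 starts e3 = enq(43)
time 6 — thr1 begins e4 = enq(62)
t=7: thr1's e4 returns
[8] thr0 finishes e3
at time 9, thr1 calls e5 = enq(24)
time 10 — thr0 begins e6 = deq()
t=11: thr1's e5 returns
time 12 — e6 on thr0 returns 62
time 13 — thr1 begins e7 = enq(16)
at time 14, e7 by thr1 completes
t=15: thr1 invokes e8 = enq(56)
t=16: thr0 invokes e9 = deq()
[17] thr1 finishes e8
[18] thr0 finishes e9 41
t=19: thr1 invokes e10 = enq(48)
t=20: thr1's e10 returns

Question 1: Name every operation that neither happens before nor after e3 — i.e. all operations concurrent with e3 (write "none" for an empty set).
overlap test against e3 [5,8]: concurrent iff the interval meets 5..8
e1 [1,2]: before
e2 [3,4]: before
e4 [6,7]: concurrent
e5 [9,11]: after
e6 [10,12]: after
e7 [13,14]: after
e8 [15,17]: after
e9 [16,18]: after
e10 [19,20]: after

e4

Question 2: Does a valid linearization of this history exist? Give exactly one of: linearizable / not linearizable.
cut after 17 events: linearizable; cut after 18 events (e9 responds, time 18): not linearizable
the 9 completed operations admit 8 real-time orders; each fails the FIFO queue replay
e.g. e1, e2, e3, e4, e5, e6, e7, e8, e9: illegal at step 6, since e6 deq() → 62 cannot apply there
e.g. e1, e2, e3, e4, e5, e6, e7, e9, e8: illegal at step 6, since e6 deq() → 62 cannot apply there

not linearizable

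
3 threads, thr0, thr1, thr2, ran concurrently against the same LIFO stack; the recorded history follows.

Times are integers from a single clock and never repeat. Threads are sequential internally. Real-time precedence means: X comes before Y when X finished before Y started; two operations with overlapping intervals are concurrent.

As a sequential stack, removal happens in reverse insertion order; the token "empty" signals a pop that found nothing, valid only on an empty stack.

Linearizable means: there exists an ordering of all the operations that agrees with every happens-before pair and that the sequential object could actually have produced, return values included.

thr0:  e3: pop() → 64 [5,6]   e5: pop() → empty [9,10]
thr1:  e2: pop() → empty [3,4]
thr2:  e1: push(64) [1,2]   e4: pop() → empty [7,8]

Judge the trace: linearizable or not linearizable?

cut after 3 events: linearizable; cut after 4 events (e2 responds, time 4): not linearizable
a single order respects real time; the 2 completed LIFO stack operations fail replay along it
for example e1, e2 fails at step 2: e2 pop() → empty is not legal there

not linearizable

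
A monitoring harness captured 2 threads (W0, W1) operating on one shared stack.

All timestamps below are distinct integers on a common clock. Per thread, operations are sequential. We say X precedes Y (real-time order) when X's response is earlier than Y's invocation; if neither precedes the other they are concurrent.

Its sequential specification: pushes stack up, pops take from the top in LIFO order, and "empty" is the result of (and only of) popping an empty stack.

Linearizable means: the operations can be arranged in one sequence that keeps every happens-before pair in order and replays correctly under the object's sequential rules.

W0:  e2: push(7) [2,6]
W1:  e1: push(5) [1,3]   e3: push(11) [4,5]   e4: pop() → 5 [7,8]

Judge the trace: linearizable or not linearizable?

the violation lands at event 8, e4's response at time 8: events 1..7 linearize, events 1..8 do not
the 4 completed operations admit 3 real-time orders; each fails the stack replay
take e1, e2, e3, e4: step 4 already fails, because e4 pop() → 5 cannot occur there
take e1, e3, e2, e4: step 4 already fails, because e4 pop() → 5 cannot occur there

not linearizable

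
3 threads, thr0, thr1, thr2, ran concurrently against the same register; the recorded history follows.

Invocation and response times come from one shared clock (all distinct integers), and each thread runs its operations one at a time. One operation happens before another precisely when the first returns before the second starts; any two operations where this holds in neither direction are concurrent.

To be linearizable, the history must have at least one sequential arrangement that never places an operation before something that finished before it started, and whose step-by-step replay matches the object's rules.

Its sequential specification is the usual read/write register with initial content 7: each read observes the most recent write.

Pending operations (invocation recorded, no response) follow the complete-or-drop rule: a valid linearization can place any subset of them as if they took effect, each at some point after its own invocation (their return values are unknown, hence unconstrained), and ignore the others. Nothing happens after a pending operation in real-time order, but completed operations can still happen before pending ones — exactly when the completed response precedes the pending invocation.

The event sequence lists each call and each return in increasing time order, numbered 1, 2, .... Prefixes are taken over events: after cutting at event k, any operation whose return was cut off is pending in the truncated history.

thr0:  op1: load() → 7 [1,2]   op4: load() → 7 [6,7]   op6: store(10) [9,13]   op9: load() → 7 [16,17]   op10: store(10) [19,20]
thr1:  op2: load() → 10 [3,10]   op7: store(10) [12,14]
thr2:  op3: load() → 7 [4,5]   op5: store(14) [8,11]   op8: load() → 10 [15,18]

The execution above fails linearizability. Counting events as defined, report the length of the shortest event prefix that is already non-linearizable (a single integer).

17

events 1..16 are still linearizable — one witness is op1, op3, op4, op5, op6, op2, op7:
step 1: op1 load() → 7 — value 7
step 2: op3 load() → 7 — value 7
step 3: op4 load() → 7 — value 7
step 4: op5 store(14) — value 14
step 5: op6 store(10) — value 10
step 6: op2 load() → 10 — value 10
step 7: op7 store(10) — value 10
adding event 17 (op9 responds at 17) leaves no legal real-time order
no completion choice of the 1 pending operation (op8) rescues it — every subset was tried
for example op1, op2, op3, op4, op5, op6, op7, op9 (pending dropped) fails at step 2: op2 load() → 10 is not legal there
for example op1, op2, op3, op4, op5, op7, op6, op9 (pending dropped) fails at step 2: op2 load() → 10 is not legal there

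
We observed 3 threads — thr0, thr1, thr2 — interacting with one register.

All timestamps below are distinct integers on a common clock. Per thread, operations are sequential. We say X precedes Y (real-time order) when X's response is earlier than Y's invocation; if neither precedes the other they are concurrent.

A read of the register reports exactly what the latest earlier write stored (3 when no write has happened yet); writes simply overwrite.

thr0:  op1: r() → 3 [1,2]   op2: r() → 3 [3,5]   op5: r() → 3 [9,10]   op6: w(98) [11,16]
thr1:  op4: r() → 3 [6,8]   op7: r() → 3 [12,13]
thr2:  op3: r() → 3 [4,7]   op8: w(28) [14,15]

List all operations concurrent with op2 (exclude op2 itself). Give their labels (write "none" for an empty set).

op2 spans [3,5]; an op avoiding the whole window 3..5 is ordered, any other is concurrent
op1 [1,2]: before
op3 [4,7]: concurrent
op4 [6,8]: after
op5 [9,10]: after
op6 [11,16]: after
op7 [12,13]: after
op8 [14,15]: after

op3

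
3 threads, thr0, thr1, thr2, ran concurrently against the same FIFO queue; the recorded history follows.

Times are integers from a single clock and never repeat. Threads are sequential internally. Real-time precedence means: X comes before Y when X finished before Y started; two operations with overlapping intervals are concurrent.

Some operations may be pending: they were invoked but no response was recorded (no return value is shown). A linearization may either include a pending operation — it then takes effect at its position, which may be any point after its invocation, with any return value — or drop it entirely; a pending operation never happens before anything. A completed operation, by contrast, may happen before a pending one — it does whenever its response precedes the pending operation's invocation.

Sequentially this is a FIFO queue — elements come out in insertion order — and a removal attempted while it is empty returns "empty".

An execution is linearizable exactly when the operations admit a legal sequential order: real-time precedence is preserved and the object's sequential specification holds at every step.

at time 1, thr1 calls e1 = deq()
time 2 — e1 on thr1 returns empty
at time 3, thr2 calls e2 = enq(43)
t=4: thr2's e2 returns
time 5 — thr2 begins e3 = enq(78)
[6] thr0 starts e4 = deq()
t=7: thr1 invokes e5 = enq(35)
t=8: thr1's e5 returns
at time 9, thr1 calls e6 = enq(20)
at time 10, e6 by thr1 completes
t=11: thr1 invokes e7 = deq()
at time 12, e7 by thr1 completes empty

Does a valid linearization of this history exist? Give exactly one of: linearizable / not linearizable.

not linearizable

the violation lands at event 12, e7's response at time 12: events 1..11 linearize, events 1..12 do not
the completed operations (5 total) allow one real-time order; the FIFO queue replay rejects it
include/drop combinations of the 2 pending operations (e3, e4) were all tried; none helps
sample order e1, e2, e5, e6, e7 (pending dropped) stalls at step 5 — e7 deq() → empty has no legal effect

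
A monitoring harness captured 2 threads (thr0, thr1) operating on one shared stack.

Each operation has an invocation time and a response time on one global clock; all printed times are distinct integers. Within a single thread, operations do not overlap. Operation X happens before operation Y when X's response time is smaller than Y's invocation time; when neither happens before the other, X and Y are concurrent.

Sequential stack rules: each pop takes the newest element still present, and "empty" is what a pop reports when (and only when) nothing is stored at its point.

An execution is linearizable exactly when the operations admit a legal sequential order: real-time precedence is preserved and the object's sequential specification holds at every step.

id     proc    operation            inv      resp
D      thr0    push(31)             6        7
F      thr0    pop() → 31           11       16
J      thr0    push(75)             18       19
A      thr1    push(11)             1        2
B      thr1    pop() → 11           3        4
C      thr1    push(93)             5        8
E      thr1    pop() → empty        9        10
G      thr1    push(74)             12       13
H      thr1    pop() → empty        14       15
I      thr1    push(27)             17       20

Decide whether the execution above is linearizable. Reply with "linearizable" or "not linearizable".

not linearizable

the violation lands at event 10, E's response at time 10: events 1..9 linearize, events 1..10 do not
all 2 real-time-respecting orders fail — 5 completed stack operations, no legal replay
sample order A, B, C, D, E stalls at step 5 — E pop() → empty has no legal effect
sample order A, B, D, C, E stalls at step 5 — E pop() → empty has no legal effect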